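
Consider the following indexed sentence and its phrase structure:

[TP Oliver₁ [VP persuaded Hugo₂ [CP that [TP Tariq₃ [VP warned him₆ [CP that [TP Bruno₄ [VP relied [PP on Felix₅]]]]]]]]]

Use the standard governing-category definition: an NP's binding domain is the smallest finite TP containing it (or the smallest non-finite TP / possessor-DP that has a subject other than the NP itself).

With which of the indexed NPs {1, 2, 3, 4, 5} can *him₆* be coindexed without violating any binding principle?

{1, 2}

*him* is a pronoun, so Principle B applies: it must be free in its binding domain.
Binding domain of *him₆*: the embedded TP, whose subject is Tariq₃.
*Oliver₁* c-commands the pronoun but from outside its binding domain, and is not c-commanded by it → coindexation permitted.
*Hugo₂* c-commands the pronoun but from outside its binding domain, and is not c-commanded by it → coindexation permitted.
*Tariq₃* c-commands the pronoun within its binding domain → coindexation would violate Principle B.
*Bruno₄*: the pronoun c-commands this R-expression → coindexation would violate Principle C on *Bruno₄*.
*Felix₅*: the pronoun c-commands this R-expression → coindexation would violate Principle C on *Felix₅*.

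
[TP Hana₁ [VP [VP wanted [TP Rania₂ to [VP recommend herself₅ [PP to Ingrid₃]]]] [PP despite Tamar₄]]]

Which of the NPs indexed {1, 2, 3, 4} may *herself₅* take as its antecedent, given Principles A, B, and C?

{2}

*herself* is an anaphor, so Principle A applies: it must be bound in its binding domain.
Binding domain of *herself₅*: the embedded TP, whose subject is Rania₂.
*Hana₁* c-commands the anaphor but is outside its binding domain → cannot satisfy Principle A.
*Rania₂* c-commands the anaphor within its binding domain → licit binder.
*Ingrid₃* does not c-command the anaphor → cannot bind it.
*Tamar₄* does not c-command the anaphor → cannot bind it.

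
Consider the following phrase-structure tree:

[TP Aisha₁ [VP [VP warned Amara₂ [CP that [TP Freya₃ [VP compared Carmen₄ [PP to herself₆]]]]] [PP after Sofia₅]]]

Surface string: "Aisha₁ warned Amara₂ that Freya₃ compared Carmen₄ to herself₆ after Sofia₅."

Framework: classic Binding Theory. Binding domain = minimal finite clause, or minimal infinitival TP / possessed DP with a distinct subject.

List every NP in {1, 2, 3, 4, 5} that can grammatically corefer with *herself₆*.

{3, 4}

*herself* is an anaphor, so Principle A applies: it must be bound in its binding domain.
Binding domain of *herself₆*: the embedded TP, whose subject is Freya₃.
*Aisha₁* c-commands the anaphor but is outside its binding domain → cannot satisfy Principle A.
*Amara₂* c-commands the anaphor but is outside its binding domain → cannot satisfy Principle A.
*Freya₃* c-commands the anaphor within its binding domain → licit binder.
*Carmen₄* c-commands the anaphor within its binding domain → licit binder.
*Sofia₅* does not c-command the anaphor → cannot bind it.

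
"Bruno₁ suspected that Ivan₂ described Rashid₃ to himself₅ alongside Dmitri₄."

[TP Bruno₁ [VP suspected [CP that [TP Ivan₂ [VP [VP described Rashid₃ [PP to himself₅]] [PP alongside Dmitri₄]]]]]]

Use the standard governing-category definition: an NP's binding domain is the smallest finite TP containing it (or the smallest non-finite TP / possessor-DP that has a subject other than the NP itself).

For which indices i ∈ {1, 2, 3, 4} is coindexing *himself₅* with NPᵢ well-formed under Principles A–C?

*himself* is an anaphor, so Principle A applies: it must be bound in its binding domain.
Binding domain of *himself₅*: the embedded TP, whose subject is Ivan₂.
*Bruno₁* c-commands the anaphor but is outside its binding domain → cannot satisfy Principle A.
*Ivan₂* c-commands the anaphor within its binding domain → licit binder.
*Rashid₃* c-commands the anaphor within its binding domain → licit binder.
*Dmitri₄* does not c-command the anaphor → cannot bind it.

{2, 3}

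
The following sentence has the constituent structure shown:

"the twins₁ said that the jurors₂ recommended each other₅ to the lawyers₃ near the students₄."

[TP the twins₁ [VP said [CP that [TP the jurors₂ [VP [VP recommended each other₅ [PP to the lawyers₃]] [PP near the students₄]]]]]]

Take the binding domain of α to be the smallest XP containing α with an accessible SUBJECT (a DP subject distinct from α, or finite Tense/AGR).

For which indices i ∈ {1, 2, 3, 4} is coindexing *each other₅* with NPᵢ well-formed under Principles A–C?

*each other* is an anaphor, so Principle A applies: it must be bound in its binding domain.
Binding domain of *each other₅*: the embedded TP, whose subject is the jurors₂.
*the twins₁* c-commands the anaphor but is outside its binding domain → cannot satisfy Principle A.
*the jurors₂* c-commands the anaphor within its binding domain → licit binder.
*the lawyers₃* does not c-command the anaphor → cannot bind it.
*the students₄* does not c-command the anaphor → cannot bind it.

{2}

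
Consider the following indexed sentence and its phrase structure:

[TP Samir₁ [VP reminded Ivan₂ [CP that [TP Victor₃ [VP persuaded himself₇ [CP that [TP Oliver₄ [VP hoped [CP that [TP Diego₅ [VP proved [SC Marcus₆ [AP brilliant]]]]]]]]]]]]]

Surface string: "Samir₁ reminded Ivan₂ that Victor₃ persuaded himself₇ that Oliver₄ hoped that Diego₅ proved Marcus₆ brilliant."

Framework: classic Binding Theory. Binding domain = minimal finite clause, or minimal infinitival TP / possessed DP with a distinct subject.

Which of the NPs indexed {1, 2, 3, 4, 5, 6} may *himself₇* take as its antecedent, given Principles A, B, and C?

{3}

*himself* is an anaphor, so Principle A applies: it must be bound in its binding domain.
Binding domain of *himself₇*: the embedded TP, whose subject is Victor₃.
*Samir₁* c-commands the anaphor but is outside its binding domain → cannot satisfy Principle A.
*Ivan₂* c-commands the anaphor but is outside its binding domain → cannot satisfy Principle A.
*Victor₃* c-commands the anaphor within its binding domain → licit binder.
*Oliver₄* does not c-command the anaphor → cannot bind it.
*Diego₅* does not c-command the anaphor → cannot bind it.
*Marcus₆* does not c-command the anaphor → cannot bind it.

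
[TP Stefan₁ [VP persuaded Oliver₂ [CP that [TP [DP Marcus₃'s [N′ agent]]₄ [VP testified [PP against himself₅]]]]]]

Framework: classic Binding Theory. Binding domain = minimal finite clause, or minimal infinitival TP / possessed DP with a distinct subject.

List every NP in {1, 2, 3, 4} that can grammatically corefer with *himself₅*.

{4}

*himself* is an anaphor, so Principle A applies: it must be bound in its binding domain.
Binding domain of *himself₅*: the embedded TP, whose subject is [Marcus₃'s agent]₄.
*Stefan₁* c-commands the anaphor but is outside its binding domain → cannot satisfy Principle A.
*Oliver₂* c-commands the anaphor but is outside its binding domain → cannot satisfy Principle A.
*Marcus₃* does not c-command the anaphor → cannot bind it.
*[Marcus₃'s agent]₄* c-commands the anaphor within its binding domain → licit binder.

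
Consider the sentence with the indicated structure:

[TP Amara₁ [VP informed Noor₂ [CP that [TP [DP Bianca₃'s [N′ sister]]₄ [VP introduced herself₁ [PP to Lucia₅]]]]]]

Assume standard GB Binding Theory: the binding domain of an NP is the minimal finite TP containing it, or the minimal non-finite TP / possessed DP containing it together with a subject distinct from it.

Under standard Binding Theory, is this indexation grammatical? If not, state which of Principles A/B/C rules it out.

Principle A

The two coindexed NPs are *Amara₁* and *herself₁*.
*herself₁* is an anaphor. Principle A requires it to be bound within its binding domain — the embedded TP, whose subject is [Bianca₃'s sister]₄.
Within that domain it is c-commanded by *[Bianca₃'s sister]₄*, which does not share its index.
*Amara₁* does c-command the anaphor, but from outside its binding domain.
The anaphor is unbound in its domain → Principle A violation.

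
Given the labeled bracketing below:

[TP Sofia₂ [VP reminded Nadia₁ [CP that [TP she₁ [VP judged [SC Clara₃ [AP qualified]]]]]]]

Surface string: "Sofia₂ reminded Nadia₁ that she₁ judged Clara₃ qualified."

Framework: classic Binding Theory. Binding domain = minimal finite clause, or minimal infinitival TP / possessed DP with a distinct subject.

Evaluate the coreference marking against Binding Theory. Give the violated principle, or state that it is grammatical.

grammatical

The two coindexed NPs are *Nadia₁* and *she₁*.
*she₁* is a pronoun; nothing c-commands it within its binding domain (the embedded TP.), so Principle B holds trivially.
*Nadia₁* is an R-expression; *she₁* does not c-command it, and no other NP shares its index, so Principle C is satisfied.
All principles are respected.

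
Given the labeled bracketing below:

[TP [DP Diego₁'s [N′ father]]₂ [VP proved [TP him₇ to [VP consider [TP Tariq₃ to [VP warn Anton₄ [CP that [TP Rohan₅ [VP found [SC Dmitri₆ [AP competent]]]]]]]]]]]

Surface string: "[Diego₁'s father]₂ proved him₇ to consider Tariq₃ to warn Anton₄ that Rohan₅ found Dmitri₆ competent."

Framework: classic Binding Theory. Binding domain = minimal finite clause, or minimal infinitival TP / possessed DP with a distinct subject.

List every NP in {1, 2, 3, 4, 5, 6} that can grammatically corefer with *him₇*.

{1}

*him* is a pronoun, so Principle B applies: it must be free in its binding domain.
Binding domain of *him₇*: the matrix TP, whose subject is [Diego₁'s father]₂.
*Diego₁* and the pronoun do not c-command one another → neither Principle B nor Principle C is at stake; coindexation permitted.
*[Diego₁'s father]₂* c-commands the pronoun within its binding domain → coindexation would violate Principle B.
*Tariq₃*: the pronoun c-commands this R-expression → coindexation would violate Principle C on *Tariq₃*.
*Anton₄*: the pronoun c-commands this R-expression → coindexation would violate Principle C on *Anton₄*.
*Rohan₅*: the pronoun c-commands this R-expression → coindexation would violate Principle C on *Rohan₅*.
*Dmitri₆*: the pronoun c-commands this R-expression → coindexation would violate Principle C on *Dmitri₆*.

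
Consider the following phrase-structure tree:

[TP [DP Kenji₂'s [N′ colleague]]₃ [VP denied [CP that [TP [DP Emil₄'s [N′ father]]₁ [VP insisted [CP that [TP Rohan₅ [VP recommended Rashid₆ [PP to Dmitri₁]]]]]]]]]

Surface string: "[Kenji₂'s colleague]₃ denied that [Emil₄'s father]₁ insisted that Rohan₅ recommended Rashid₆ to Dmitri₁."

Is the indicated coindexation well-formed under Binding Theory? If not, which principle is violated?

Principle C

The two coindexed NPs are *[Emil₄'s father]₁* and *Dmitri₁*.
*Dmitri₁* is an R-expression. Principle C requires it to be free everywhere.
*[Emil₄'s father]₁* c-commands it and carries the same index.
The R-expression is bound → Principle C violation.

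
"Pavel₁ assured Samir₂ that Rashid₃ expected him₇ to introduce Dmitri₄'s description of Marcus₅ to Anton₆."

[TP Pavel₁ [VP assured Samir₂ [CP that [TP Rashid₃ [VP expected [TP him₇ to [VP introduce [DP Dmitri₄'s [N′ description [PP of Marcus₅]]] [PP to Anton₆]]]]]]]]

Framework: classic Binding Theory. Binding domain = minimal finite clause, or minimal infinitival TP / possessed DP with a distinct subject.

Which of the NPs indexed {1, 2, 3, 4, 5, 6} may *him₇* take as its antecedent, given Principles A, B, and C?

*him* is a pronoun, so Principle B applies: it must be free in its binding domain.
Binding domain of *him₇*: the embedded TP, whose subject is Rashid₃.
*Pavel₁* c-commands the pronoun but from outside its binding domain, and is not c-commanded by it → coindexation permitted.
*Samir₂* c-commands the pronoun but from outside its binding domain, and is not c-commanded by it → coindexation permitted.
*Rashid₃* c-commands the pronoun within its binding domain → coindexation would violate Principle B.
*Dmitri₄*: the pronoun c-commands this R-expression → coindexation would violate Principle C on *Dmitri₄*.
*Marcus₅*: the pronoun c-commands this R-expression → coindexation would violate Principle C on *Marcus₅*.
*Anton₆*: the pronoun c-commands this R-expression → coindexation would violate Principle C on *Anton₆*.

{1, 2}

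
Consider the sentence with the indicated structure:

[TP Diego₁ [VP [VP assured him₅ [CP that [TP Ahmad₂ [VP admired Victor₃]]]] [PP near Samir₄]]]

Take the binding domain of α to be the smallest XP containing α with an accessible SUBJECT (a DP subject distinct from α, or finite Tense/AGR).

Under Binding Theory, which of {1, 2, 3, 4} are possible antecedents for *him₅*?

*him* is a pronoun, so Principle B applies: it must be free in its binding domain.
Binding domain of *him₅*: the matrix TP, whose subject is Diego₁.
*Diego₁* c-commands the pronoun within its binding domain → coindexation would violate Principle B.
*Ahmad₂*: the pronoun c-commands this R-expression → coindexation would violate Principle C on *Ahmad₂*.
*Victor₃*: the pronoun c-commands this R-expression → coindexation would violate Principle C on *Victor₃*.
*Samir₄* and the pronoun do not c-command one another → neither Principle B nor Principle C is at stake; coindexation permitted.

{4}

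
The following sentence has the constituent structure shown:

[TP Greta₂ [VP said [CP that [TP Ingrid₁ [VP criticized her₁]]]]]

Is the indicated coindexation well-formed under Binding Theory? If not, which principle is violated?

The two coindexed NPs are *Ingrid₁* and *her₁*.
*her₁* is a pronoun. Its binding domain is the embedded TP, whose subject is Ingrid₁.
*Ingrid₁* c-commands it within that domain and carries the same index.
The pronoun is locally bound → Principle B violation.

Principle B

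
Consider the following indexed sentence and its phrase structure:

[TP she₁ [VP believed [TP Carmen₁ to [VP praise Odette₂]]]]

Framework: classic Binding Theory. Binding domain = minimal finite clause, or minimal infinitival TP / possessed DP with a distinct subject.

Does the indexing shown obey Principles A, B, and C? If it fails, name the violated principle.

Principle C

The two coindexed NPs are *she₁* and *Carmen₁*.
*Carmen₁* is an R-expression. Principle C requires it to be free everywhere.
*she₁* c-commands it and carries the same index.
The R-expression is bound → Principle C violation.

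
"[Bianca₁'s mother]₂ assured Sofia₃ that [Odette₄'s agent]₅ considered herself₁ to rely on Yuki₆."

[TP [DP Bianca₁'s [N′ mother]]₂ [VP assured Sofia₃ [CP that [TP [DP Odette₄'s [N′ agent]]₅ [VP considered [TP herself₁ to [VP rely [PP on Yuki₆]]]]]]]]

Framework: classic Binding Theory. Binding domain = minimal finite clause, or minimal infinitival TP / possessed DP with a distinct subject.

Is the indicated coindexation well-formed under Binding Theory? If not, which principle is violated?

The two coindexed NPs are *Bianca₁* and *herself₁*.
*herself₁* is an anaphor. Principle A requires it to be bound within its binding domain — the embedded TP, whose subject is [Odette₄'s agent]₅.
Within that domain it is c-commanded by *[Odette₄'s agent]₅*, which does not share its index.
*Bianca₁* does not c-command the anaphor at all.
The anaphor is unbound in its domain → Principle A violation.

Principle A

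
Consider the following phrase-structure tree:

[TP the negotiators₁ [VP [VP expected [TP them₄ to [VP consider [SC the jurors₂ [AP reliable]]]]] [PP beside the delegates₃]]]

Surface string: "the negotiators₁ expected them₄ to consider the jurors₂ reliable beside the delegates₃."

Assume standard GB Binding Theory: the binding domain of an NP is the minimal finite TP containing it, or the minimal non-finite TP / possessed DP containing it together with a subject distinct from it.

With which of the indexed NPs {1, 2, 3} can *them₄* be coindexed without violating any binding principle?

*them* is a pronoun, so Principle B applies: it must be free in its binding domain.
Binding domain of *them₄*: the matrix TP, whose subject is the negotiators₁.
*the negotiators₁* c-commands the pronoun within its binding domain → coindexation would violate Principle B.
*the jurors₂*: the pronoun c-commands this R-expression → coindexation would violate Principle C on *the jurors₂*.
*the delegates₃* and the pronoun do not c-command one another → neither Principle B nor Principle C is at stake; coindexation permitted.

{3}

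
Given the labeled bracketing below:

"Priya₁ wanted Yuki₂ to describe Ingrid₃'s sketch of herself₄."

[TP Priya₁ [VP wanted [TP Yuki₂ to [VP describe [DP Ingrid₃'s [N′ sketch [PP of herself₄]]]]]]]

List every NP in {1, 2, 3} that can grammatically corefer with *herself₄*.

*herself* is an anaphor, so Principle A applies: it must be bound in its binding domain.
Binding domain of *herself₄*: the possessed DP, whose subject is Ingrid₃.
*Priya₁* c-commands the anaphor but is outside its binding domain → cannot satisfy Principle A.
*Yuki₂* c-commands the anaphor but is outside its binding domain → cannot satisfy Principle A.
*Ingrid₃* c-commands the anaphor within its binding domain → licit binder.

{3}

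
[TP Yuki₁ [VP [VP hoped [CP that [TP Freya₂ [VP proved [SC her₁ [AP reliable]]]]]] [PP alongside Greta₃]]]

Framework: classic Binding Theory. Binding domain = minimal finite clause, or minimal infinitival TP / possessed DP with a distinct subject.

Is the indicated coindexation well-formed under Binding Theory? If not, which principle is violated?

The two coindexed NPs are *Yuki₁* and *her₁*.
*her₁* is a pronoun; its binding domain is the embedded TP, whose subject is Freya₂. Within that domain it is c-commanded only by *Freya₂*, which carries a different index — the pronoun is free locally, so Principle B holds.
*Yuki₁* is an R-expression; *her₁* does not c-command it, and no other NP shares its index, so Principle C is satisfied.
All principles are respected.

grammatical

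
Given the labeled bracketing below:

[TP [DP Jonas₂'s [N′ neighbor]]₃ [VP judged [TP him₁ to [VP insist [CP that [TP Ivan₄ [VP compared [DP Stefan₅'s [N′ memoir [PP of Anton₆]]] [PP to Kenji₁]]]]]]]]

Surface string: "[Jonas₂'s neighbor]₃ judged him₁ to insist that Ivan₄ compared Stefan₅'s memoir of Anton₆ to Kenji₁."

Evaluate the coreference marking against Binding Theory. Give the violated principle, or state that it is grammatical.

Principle C

The two coindexed NPs are *him₁* and *Kenji₁*.
*Kenji₁* is an R-expression. Principle C requires it to be free everywhere.
*him₁* c-commands it and carries the same index.
The R-expression is bound → Principle C violation.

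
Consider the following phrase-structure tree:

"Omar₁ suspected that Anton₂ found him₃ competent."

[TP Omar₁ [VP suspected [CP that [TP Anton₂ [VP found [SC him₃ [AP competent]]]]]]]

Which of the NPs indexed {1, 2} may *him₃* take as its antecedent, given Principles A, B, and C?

*him* is a pronoun, so Principle B applies: it must be free in its binding domain.
Binding domain of *him₃*: the embedded TP, whose subject is Anton₂.
*Omar₁* c-commands the pronoun but from outside its binding domain, and is not c-commanded by it → coindexation permitted.
*Anton₂* c-commands the pronoun within its binding domain → coindexation would violate Principle B.

{1}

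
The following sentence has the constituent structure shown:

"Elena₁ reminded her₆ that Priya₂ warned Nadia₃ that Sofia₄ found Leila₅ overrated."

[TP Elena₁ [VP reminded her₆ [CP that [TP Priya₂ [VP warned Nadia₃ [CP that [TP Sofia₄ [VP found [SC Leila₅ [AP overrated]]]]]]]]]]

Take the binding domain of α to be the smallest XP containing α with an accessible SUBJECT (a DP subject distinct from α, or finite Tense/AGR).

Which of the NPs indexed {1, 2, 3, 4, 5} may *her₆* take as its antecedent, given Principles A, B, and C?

*her* is a pronoun, so Principle B applies: it must be free in its binding domain.
Binding domain of *her₆*: the matrix TP, whose subject is Elena₁.
*Elena₁* c-commands the pronoun within its binding domain → coindexation would violate Principle B.
*Priya₂*: the pronoun c-commands this R-expression → coindexation would violate Principle C on *Priya₂*.
*Nadia₃*: the pronoun c-commands this R-expression → coindexation would violate Principle C on *Nadia₃*.
*Sofia₄*: the pronoun c-commands this R-expression → coindexation would violate Principle C on *Sofia₄*.
*Leila₅*: the pronoun c-commands this R-expression → coindexation would violate Principle C on *Leila₅*.

none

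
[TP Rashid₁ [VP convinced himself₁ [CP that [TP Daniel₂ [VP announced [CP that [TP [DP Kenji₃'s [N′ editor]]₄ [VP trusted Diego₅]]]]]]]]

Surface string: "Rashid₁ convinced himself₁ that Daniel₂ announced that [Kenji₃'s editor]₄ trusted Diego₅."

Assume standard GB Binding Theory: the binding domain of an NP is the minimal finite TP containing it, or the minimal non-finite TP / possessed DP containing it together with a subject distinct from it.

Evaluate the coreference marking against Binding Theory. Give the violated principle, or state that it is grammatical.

The two coindexed NPs are *Rashid₁* and *himself₁*.
*himself₁* is an anaphor; its binding domain is the matrix TP, whose subject is Rashid₁. *Rashid₁* c-commands it within that domain and shares its index, so Principle A is satisfied.
*Rashid₁* is an R-expression; *himself₁* does not c-command it, and no other NP shares its index, so Principle C is satisfied.
All principles are respected.

grammatical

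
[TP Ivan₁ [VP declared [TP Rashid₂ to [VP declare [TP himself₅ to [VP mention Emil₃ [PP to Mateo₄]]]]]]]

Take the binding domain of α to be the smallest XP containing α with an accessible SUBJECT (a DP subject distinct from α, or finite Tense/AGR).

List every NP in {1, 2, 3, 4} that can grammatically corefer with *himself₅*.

*himself* is an anaphor, so Principle A applies: it must be bound in its binding domain.
Binding domain of *himself₅*: the embedded TP, whose subject is Rashid₂.
*Ivan₁* c-commands the anaphor but is outside its binding domain → cannot satisfy Principle A.
*Rashid₂* c-commands the anaphor within its binding domain → licit binder.
*Emil₃* does not c-command the anaphor → cannot bind it.
*Mateo₄* does not c-command the anaphor → cannot bind it.

{2}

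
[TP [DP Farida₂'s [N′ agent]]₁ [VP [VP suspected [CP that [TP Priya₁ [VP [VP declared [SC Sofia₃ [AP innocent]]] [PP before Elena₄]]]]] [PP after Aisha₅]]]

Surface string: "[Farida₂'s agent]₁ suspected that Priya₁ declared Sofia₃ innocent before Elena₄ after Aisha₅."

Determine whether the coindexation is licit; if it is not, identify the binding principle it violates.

Principle C

The two coindexed NPs are *[Farida₂'s agent]₁* and *Priya₁*.
*Priya₁* is an R-expression. Principle C requires it to be free everywhere.
*[Farida₂'s agent]₁* c-commands it and carries the same index.
The R-expression is bound → Principle C violation.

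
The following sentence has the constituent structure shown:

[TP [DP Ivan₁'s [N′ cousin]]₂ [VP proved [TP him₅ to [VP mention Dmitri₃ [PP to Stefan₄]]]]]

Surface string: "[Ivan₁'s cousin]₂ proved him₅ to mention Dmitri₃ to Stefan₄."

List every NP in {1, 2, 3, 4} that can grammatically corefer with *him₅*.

{1}

*him* is a pronoun, so Principle B applies: it must be free in its binding domain.
Binding domain of *him₅*: the matrix TP, whose subject is [Ivan₁'s cousin]₂.
*Ivan₁* and the pronoun do not c-command one another → neither Principle B nor Principle C is at stake; coindexation permitted.
*[Ivan₁'s cousin]₂* c-commands the pronoun within its binding domain → coindexation would violate Principle B.
*Dmitri₃*: the pronoun c-commands this R-expression → coindexation would violate Principle C on *Dmitri₃*.
*Stefan₄*: the pronoun c-commands this R-expression → coindexation would violate Principle C on *Stefan₄*.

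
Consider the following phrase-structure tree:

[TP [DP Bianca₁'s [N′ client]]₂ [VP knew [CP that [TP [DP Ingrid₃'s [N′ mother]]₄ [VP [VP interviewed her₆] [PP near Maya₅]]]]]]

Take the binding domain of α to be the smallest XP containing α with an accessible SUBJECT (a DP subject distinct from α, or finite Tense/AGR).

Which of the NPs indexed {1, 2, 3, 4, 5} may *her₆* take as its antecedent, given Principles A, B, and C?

*her* is a pronoun, so Principle B applies: it must be free in its binding domain.
Binding domain of *her₆*: the embedded TP, whose subject is [Ingrid₃'s mother]₄.
*Bianca₁* and the pronoun do not c-command one another → neither Principle B nor Principle C is at stake; coindexation permitted.
*[Bianca₁'s client]₂* c-commands the pronoun but from outside its binding domain, and is not c-commanded by it → coindexation permitted.
*Ingrid₃* and the pronoun do not c-command one another → neither Principle B nor Principle C is at stake; coindexation permitted.
*[Ingrid₃'s mother]₄* c-commands the pronoun within its binding domain → coindexation would violate Principle B.
*Maya₅* and the pronoun do not c-command one another → neither Principle B nor Principle C is at stake; coindexation permitted.

{1, 2, 3, 5}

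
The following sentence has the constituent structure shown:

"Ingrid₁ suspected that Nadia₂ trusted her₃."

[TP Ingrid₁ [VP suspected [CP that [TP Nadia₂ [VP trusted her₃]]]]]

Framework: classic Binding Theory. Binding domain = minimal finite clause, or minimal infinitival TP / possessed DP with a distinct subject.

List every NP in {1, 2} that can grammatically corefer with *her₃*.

*her* is a pronoun, so Principle B applies: it must be free in its binding domain.
Binding domain of *her₃*: the embedded TP, whose subject is Nadia₂.
*Ingrid₁* c-commands the pronoun but from outside its binding domain, and is not c-commanded by it → coindexation permitted.
*Nadia₂* c-commands the pronoun within its binding domain → coindexation would violate Principle B.

{1}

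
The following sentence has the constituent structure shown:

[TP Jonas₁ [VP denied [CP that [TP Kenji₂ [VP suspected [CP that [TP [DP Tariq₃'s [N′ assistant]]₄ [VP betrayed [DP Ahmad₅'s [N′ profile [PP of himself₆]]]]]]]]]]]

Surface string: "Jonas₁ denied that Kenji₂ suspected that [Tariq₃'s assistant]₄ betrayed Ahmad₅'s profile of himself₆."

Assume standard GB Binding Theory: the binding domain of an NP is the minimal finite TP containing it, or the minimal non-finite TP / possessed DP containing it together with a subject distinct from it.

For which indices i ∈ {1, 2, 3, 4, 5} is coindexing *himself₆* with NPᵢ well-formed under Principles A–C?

{5}

*himself* is an anaphor, so Principle A applies: it must be bound in its binding domain.
Binding domain of *himself₆*: the possessed DP, whose subject is Ahmad₅.
*Jonas₁* c-commands the anaphor but is outside its binding domain → cannot satisfy Principle A.
*Kenji₂* c-commands the anaphor but is outside its binding domain → cannot satisfy Principle A.
*Tariq₃* does not c-command the anaphor → cannot bind it.
*[Tariq₃'s assistant]₄* c-commands the anaphor but is outside its binding domain → cannot satisfy Principle A.
*Ahmad₅* c-commands the anaphor within its binding domain → licit binder.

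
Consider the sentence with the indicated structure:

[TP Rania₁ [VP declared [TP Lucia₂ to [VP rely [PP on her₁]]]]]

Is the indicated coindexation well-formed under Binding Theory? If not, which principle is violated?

grammatical

The two coindexed NPs are *Rania₁* and *her₁*.
*her₁* is a pronoun; its binding domain is the embedded TP, whose subject is Lucia₂. Within that domain it is c-commanded only by *Lucia₂*, which carries a different index — the pronoun is free locally, so Principle B holds.
*Rania₁* is an R-expression; *her₁* does not c-command it, and no other NP shares its index, so Principle C is satisfied.
All principles are respected.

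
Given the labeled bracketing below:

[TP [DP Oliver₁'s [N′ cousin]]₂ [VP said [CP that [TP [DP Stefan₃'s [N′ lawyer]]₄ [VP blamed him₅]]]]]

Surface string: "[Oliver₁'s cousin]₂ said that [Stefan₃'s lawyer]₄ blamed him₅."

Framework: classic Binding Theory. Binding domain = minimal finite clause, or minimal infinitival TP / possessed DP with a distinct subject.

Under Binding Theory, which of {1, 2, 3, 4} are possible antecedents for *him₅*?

{1, 2, 3}

*him* is a pronoun, so Principle B applies: it must be free in its binding domain.
Binding domain of *him₅*: the embedded TP, whose subject is [Stefan₃'s lawyer]₄.
*Oliver₁* and the pronoun do not c-command one another → neither Principle B nor Principle C is at stake; coindexation permitted.
*[Oliver₁'s cousin]₂* c-commands the pronoun but from outside its binding domain, and is not c-commanded by it → coindexation permitted.
*Stefan₃* and the pronoun do not c-command one another → neither Principle B nor Principle C is at stake; coindexation permitted.
*[Stefan₃'s lawyer]₄* c-commands the pronoun within its binding domain → coindexation would violate Principle B.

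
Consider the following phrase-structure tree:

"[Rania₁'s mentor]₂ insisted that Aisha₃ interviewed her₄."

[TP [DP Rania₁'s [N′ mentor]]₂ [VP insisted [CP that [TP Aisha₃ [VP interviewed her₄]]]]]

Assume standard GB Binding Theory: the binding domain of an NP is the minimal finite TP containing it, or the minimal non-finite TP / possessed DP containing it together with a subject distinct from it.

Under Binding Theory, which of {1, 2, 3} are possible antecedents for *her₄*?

{1, 2}

*her* is a pronoun, so Principle B applies: it must be free in its binding domain.
Binding domain of *her₄*: the embedded TP, whose subject is Aisha₃.
*Rania₁* and the pronoun do not c-command one another → neither Principle B nor Principle C is at stake; coindexation permitted.
*[Rania₁'s mentor]₂* c-commands the pronoun but from outside its binding domain, and is not c-commanded by it → coindexation permitted.
*Aisha₃* c-commands the pronoun within its binding domain → coindexation would violate Principle B.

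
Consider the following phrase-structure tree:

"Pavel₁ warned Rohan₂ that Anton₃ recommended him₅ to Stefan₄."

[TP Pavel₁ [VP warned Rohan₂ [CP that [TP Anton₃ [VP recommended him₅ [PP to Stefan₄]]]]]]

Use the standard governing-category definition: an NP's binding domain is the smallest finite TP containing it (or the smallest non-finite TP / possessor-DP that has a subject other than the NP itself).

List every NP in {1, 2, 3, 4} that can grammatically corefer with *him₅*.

*him* is a pronoun, so Principle B applies: it must be free in its binding domain.
Binding domain of *him₅*: the embedded TP, whose subject is Anton₃.
*Pavel₁* c-commands the pronoun but from outside its binding domain, and is not c-commanded by it → coindexation permitted.
*Rohan₂* c-commands the pronoun but from outside its binding domain, and is not c-commanded by it → coindexation permitted.
*Anton₃* c-commands the pronoun within its binding domain → coindexation would violate Principle B.
*Stefan₄*: the pronoun c-commands this R-expression → coindexation would violate Principle C on *Stefan₄*.

{1, 2}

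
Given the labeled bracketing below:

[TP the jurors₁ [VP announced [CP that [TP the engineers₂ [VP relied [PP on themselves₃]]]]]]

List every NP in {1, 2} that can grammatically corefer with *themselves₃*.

{2}

*themselves* is an anaphor, so Principle A applies: it must be bound in its binding domain.
Binding domain of *themselves₃*: the embedded TP, whose subject is the engineers₂.
*the jurors₁* c-commands the anaphor but is outside its binding domain → cannot satisfy Principle A.
*the engineers₂* c-commands the anaphor within its binding domain → licit binder.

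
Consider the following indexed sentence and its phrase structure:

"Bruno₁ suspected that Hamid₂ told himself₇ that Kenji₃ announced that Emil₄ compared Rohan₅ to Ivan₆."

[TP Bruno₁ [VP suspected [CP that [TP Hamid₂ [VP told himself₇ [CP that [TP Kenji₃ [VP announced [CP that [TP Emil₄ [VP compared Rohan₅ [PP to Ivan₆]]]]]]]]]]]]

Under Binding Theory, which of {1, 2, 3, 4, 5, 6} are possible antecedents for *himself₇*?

{2}

*himself* is an anaphor, so Principle A applies: it must be bound in its binding domain.
Binding domain of *himself₇*: the embedded TP, whose subject is Hamid₂.
*Bruno₁* c-commands the anaphor but is outside its binding domain → cannot satisfy Principle A.
*Hamid₂* c-commands the anaphor within its binding domain → licit binder.
*Kenji₃* does not c-command the anaphor → cannot bind it.
*Emil₄* does not c-command the anaphor → cannot bind it.
*Rohan₅* does not c-command the anaphor → cannot bind it.
*Ivan₆* does not c-command the anaphor → cannot bind it.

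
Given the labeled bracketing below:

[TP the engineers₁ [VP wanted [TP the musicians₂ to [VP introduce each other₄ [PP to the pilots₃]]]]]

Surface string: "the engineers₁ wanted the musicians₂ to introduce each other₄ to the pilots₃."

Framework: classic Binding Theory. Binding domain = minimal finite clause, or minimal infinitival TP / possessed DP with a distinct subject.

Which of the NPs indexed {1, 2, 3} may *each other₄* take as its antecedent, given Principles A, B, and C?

*each other* is an anaphor, so Principle A applies: it must be bound in its binding domain.
Binding domain of *each other₄*: the embedded TP, whose subject is the musicians₂.
*the engineers₁* c-commands the anaphor but is outside its binding domain → cannot satisfy Principle A.
*the musicians₂* c-commands the anaphor within its binding domain → licit binder.
*the pilots₃* does not c-command the anaphor → cannot bind it.

{2}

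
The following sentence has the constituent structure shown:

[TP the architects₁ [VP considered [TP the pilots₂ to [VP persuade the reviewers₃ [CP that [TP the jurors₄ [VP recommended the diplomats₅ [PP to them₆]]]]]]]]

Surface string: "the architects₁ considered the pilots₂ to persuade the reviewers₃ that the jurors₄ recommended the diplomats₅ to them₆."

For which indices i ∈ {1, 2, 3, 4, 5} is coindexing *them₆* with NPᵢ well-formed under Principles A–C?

{1, 2, 3}

*them* is a pronoun, so Principle B applies: it must be free in its binding domain.
Binding domain of *them₆*: the embedded TP, whose subject is the jurors₄.
*the architects₁* c-commands the pronoun but from outside its binding domain, and is not c-commanded by it → coindexation permitted.
*the pilots₂* c-commands the pronoun but from outside its binding domain, and is not c-commanded by it → coindexation permitted.
*the reviewers₃* c-commands the pronoun but from outside its binding domain, and is not c-commanded by it → coindexation permitted.
*the jurors₄* c-commands the pronoun within its binding domain → coindexation would violate Principle B.
*the diplomats₅* c-commands the pronoun within its binding domain → coindexation would violate Principle B.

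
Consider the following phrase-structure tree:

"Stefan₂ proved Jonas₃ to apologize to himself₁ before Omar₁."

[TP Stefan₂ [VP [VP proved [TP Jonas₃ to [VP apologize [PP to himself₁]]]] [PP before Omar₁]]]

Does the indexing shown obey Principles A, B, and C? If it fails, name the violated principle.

Principle A

The two coindexed NPs are *Omar₁* and *himself₁*.
*himself₁* is an anaphor. Principle A requires it to be bound within its binding domain — the embedded TP, whose subject is Jonas₃.
Within that domain it is c-commanded by *Jonas₃*, which does not share its index.
*Omar₁* does not c-command the anaphor at all.
The anaphor is unbound in its domain → Principle A violation.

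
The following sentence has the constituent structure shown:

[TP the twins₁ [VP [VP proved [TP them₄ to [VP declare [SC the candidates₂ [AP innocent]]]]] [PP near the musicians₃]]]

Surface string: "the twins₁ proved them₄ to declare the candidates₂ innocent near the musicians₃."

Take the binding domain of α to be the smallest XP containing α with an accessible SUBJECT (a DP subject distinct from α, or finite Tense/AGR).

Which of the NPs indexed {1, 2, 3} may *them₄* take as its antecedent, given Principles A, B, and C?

*them* is a pronoun, so Principle B applies: it must be free in its binding domain.
Binding domain of *them₄*: the matrix TP, whose subject is the twins₁.
*the twins₁* c-commands the pronoun within its binding domain → coindexation would violate Principle B.
*the candidates₂*: the pronoun c-commands this R-expression → coindexation would violate Principle C on *the candidates₂*.
*the musicians₃* and the pronoun do not c-command one another → neither Principle B nor Principle C is at stake; coindexation permitted.

{3}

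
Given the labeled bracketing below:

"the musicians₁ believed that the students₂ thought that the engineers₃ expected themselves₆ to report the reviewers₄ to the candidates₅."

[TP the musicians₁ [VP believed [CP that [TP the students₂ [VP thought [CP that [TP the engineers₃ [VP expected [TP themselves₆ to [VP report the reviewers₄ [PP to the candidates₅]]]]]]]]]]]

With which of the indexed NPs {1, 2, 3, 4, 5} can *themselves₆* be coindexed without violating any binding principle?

*themselves* is an anaphor, so Principle A applies: it must be bound in its binding domain.
Binding domain of *themselves₆*: the embedded TP, whose subject is the engineers₃.
*the musicians₁* c-commands the anaphor but is outside its binding domain → cannot satisfy Principle A.
*the students₂* c-commands the anaphor but is outside its binding domain → cannot satisfy Principle A.
*the engineers₃* c-commands the anaphor within its binding domain → licit binder.
*the reviewers₄* does not c-command the anaphor → cannot bind it.
*the candidates₅* does not c-command the anaphor → cannot bind it.

{3}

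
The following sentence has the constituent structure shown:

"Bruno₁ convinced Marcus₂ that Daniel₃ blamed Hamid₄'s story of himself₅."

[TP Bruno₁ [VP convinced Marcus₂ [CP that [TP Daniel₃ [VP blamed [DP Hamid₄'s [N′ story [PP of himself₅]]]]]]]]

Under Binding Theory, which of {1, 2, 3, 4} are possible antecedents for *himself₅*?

*himself* is an anaphor, so Principle A applies: it must be bound in its binding domain.
Binding domain of *himself₅*: the possessed DP, whose subject is Hamid₄.
*Bruno₁* c-commands the anaphor but is outside its binding domain → cannot satisfy Principle A.
*Marcus₂* c-commands the anaphor but is outside its binding domain → cannot satisfy Principle A.
*Daniel₃* c-commands the anaphor but is outside its binding domain → cannot satisfy Principle A.
*Hamid₄* c-commands the anaphor within its binding domain → licit binder.

{4}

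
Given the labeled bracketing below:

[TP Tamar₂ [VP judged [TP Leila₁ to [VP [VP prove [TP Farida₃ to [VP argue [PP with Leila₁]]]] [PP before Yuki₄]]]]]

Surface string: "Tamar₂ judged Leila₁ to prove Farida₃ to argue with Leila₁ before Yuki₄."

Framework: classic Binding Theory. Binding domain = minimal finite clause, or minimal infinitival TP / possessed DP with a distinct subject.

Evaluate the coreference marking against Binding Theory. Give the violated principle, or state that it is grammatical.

Principle C

The two coindexed NPs are *Leila₁* (the lower occurrence) and *Leila₁* (the higher occurrence).
*Leila₁* (the lower occurrence) is an R-expression. Principle C requires it to be free everywhere.
*Leila₁* (the higher occurrence) c-commands it and carries the same index.
The R-expression is bound → Principle C violation.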